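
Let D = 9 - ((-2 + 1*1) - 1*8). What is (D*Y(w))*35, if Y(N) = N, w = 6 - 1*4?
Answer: 1260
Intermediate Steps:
w = 2 (w = 6 - 4 = 2)
D = 18 (D = 9 - ((-2 + 1) - 8) = 9 - (-1 - 8) = 9 - 1*(-9) = 9 + 9 = 18)
(D*Y(w))*35 = (18*2)*35 = 36*35 = 1260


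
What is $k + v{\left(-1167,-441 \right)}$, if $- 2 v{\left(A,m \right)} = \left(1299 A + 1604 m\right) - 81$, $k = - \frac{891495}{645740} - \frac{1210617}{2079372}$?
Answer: $\frac{6219581755186605}{5594723647} \approx 1.1117 \cdot 10^{6}$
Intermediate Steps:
$k = - \frac{10981223178}{5594723647}$ ($k = \left(-891495\right) \frac{1}{645740} - \frac{403539}{693124} = - \frac{178299}{129148} - \frac{403539}{693124} = - \frac{10981223178}{5594723647} \approx -1.9628$)
$v{\left(A,m \right)} = \frac{81}{2} - 802 m - \frac{1299 A}{2}$ ($v{\left(A,m \right)} = - \frac{\left(1299 A + 1604 m\right) - 81}{2} = - \frac{-81 + 1299 A + 1604 m}{2} = \frac{81}{2} - 802 m - \frac{1299 A}{2}$)
$k + v{\left(-1167,-441 \right)} = - \frac{10981223178}{5594723647} - -1111689 = - \frac{10981223178}{5594723647} + \left(\frac{81}{2} + 353682 + \frac{1515933}{2}\right) = - \frac{10981223178}{5594723647} + 1111689 = \frac{6219581755186605}{5594723647}$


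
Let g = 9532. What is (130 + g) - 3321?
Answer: 6341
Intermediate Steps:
(130 + g) - 3321 = (130 + 9532) - 3321 = 9662 - 3321 = 6341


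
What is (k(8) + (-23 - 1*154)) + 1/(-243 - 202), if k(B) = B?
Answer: -75206/445 ≈ -169.00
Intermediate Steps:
(k(8) + (-23 - 1*154)) + 1/(-243 - 202) = (8 + (-23 - 1*154)) + 1/(-243 - 202) = (8 + (-23 - 154)) + 1/(-445) = (8 - 177) - 1/445 = -169 - 1/445 = -75206/445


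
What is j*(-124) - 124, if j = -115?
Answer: 14136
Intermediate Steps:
j*(-124) - 124 = -115*(-124) - 124 = 14260 - 124 = 14136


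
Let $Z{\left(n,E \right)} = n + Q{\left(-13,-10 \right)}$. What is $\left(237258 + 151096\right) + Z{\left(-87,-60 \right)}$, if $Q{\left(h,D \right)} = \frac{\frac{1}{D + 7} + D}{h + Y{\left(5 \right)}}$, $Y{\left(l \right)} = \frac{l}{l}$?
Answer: $\frac{13977643}{36} \approx 3.8827 \cdot 10^{5}$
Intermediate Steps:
$Y{\left(l \right)} = 1$
$Q{\left(h,D \right)} = \frac{D + \frac{1}{7 + D}}{1 + h}$ ($Q{\left(h,D \right)} = \frac{\frac{1}{D + 7} + D}{h + 1} = \frac{\frac{1}{7 + D} + D}{1 + h} = \frac{D + \frac{1}{7 + D}}{1 + h}$)
$Z{\left(n,E \right)} = \frac{31}{36} + n$ ($Z{\left(n,E \right)} = n + \frac{1 + \left(-10\right)^{2} + 7 \left(-10\right)}{7 - 10 + 7 \left(-13\right) - -130} = n + \frac{1 + 100 - 70}{7 - 10 - 91 + 130} = n + \frac{1}{36} \cdot 31 = n + \frac{31}{36} = \frac{31}{36} + n$)
$\left(237258 + 151096\right) + Z{\left(-87,-60 \right)} = \left(237258 + 151096\right) + \left(\frac{31}{36} - 87\right) = 388354 - \frac{3101}{36} = \frac{13977643}{36}$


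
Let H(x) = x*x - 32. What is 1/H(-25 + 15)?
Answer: 1/68 ≈ 0.014706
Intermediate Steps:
H(x) = -32 + x² (H(x) = x² - 32 = -32 + x²)
1/H(-25 + 15) = 1/(-32 + (-25 + 15)²) = 1/(-32 + (-10)²) = 1/(-32 + 100) = 1/68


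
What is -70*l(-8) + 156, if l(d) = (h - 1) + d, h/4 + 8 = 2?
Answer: 2466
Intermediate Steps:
h = -24 (h = -32 + 4*2 = -32 + 8 = -24)
l(d) = -25 + d (l(d) = (-24 - 1) + d = -25 + d)
-70*l(-8) + 156 = -70*(-25 - 8) + 156 = -70*(-33) + 156 = 2310 + 156 = 2466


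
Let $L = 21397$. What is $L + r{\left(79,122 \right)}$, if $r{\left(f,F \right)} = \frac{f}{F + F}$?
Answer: $\frac{5220947}{244} \approx 21397.0$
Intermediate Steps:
$r{\left(f,F \right)} = \frac{f}{2 F}$
$L + r{\left(79,122 \right)} = 21397 + \frac{1}{2} \cdot 79 \cdot \frac{1}{122} = 21397 + \frac{79}{244} = \frac{5220947}{244}$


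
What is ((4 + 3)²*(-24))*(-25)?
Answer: 29400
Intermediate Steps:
((4 + 3)²*(-24))*(-25) = (7²*(-24))*(-25) = (49*(-24))*(-25) = -1176*(-25) = 29400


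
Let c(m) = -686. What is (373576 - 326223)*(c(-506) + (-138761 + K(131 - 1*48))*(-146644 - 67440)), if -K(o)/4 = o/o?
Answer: 1406732882025622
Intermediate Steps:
K(o) = -4 (K(o) = -4*o/o = -4*1 = -4)
(373576 - 326223)*(c(-506) + (-138761 + K(131 - 1*48))*(-146644 - 67440)) = (373576 - 326223)*(-686 + (-138761 - 4)*(-146644 - 67440)) = 47353*(-686 - 138765*(-214084)) = 47353*(-686 + 29707366260) = 47353*29707365574 = 1406732882025622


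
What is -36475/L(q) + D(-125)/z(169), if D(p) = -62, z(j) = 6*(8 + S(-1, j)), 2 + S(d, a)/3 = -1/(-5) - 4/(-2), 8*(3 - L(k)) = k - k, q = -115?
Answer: -522860/43 ≈ -12160.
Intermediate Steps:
L(k) = 3 (L(k) = 3 - (k - k)/8 = 3 - 1/8*0 = 3 + 0 = 3)
S(d, a) = 3/5 (S(d, a) = -6 + 3*(-1/(-5) - 4/(-2)) = -6 + 3*(-1*(-1/5) - 4*(-1/2)) = -6 + 3*(1/5 + 2) = -6 + 3*(11/5) = -6 + 33/5 = 3/5)
z(j) = 258/5 (z(j) = 6*(8 + 3/5) = 6*(43/5) = 258/5)
-36475/L(q) + D(-125)/z(169) = -36475/3 - 62/258/5 = -36475*1/3 - 62*5/258 = -36475/3 - 155/129 = -522860/43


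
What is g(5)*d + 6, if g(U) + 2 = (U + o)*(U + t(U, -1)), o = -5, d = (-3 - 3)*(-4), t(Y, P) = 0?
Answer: -42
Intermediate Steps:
d = 24 (d = -6*(-4) = 24)
g(U) = -2 + U*(-5 + U) (g(U) = -2 + (U - 5)*(U + 0) = -2 + (-5 + U)*U = -2 + U*(-5 + U))
g(5)*d + 6 = (-2 + 5² - 5*5)*24 + 6 = (-2 + 25 - 25)*24 + 6 = -2*24 + 6 = -48 + 6 = -42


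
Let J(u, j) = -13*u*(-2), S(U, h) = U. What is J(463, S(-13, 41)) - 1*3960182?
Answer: -3948144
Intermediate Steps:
J(u, j) = 26*u
J(463, S(-13, 41)) - 1*3960182 = 26*463 - 1*3960182 = 12038 - 3960182 = -3948144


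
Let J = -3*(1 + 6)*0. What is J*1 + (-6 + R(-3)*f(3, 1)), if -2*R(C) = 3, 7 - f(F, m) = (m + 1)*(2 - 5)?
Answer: -51/2 ≈ -25.500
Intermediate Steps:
f(F, m) = 10 + 3*m (f(F, m) = 7 - (m + 1)*(2 - 5) = 7 - (1 + m)*(-3) = 7 - (-3 - 3*m) = 7 + (3 + 3*m) = 10 + 3*m)
R(C) = -3/2 (R(C) = -1/2*3 = -3/2)
J = 0 (J = -21*0 = -3*0 = 0)
J*1 + (-6 + R(-3)*f(3, 1)) = 0*1 + (-6 - 3*(10 + 3*1)/2) = 0 + (-6 - 3*(10 + 3)/2) = 0 + (-6 - 3/2*13) = 0 + (-6 - 39/2) = 0 - 51/2 = -51/2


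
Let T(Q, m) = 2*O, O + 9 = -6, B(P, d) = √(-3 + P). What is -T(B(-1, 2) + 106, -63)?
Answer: 30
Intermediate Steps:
O = -15 (O = -9 - 6 = -15)
T(Q, m) = -30 (T(Q, m) = 2*(-15) = -30)
-T(B(-1, 2) + 106, -63) = -1*(-30) = 30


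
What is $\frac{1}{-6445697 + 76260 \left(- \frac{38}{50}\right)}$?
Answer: $- \frac{5}{32518273} \approx -1.5376 \cdot 10^{-7}$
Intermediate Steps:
$\frac{1}{-6445697 + 76260 \left(- \frac{38}{50}\right)} = \frac{1}{-6445697 + 76260 \left(\left(-38\right) \frac{1}{50}\right)} = \frac{1}{-6445697 + 76260 \left(- \frac{19}{25}\right)} = \frac{1}{-6445697 - \frac{289788}{5}} = \frac{1}{- \frac{32518273}{5}} = - \frac{5}{32518273}$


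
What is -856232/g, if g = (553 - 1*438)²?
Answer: -856232/13225 ≈ -64.743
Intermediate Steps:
g = 13225 (g = (553 - 438)² = 115² = 13225)
-856232/g = -856232/13225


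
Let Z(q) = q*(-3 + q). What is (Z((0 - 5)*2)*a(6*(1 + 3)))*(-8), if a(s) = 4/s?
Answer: -520/3 ≈ -173.33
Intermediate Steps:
(Z((0 - 5)*2)*a(6*(1 + 3)))*(-8) = ((((0 - 5)*2)*(-3 + (0 - 5)*2))*(4/((6*(1 + 3)))))*(-8) = (((-5*2)*(-3 - 5*2))*(4/((6*4))))*(-8) = ((-10*(-3 - 10))*(4/24))*(-8) = ((-10*(-13))*(4*(1/24)))*(-8) = (130*(1/6))*(-8) = (65/3)*(-8) = -520/3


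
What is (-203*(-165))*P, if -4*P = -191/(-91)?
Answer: -913935/52 ≈ -17576.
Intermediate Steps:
P = -191/364 (P = -(-191)/(4*(-91)) = -(-191)*(-1)/(4*91) = -¼*191/91 = -191/364 ≈ -0.52472)
(-203*(-165))*P = -203*(-165)*(-191/364) = 33495*(-191/364) = -913935/52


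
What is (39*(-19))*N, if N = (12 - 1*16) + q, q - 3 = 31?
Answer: -22230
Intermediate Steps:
q = 34 (q = 3 + 31 = 34)
N = 30 (N = (12 - 1*16) + 34 = (12 - 16) + 34 = -4 + 34 = 30)
(39*(-19))*N = (39*(-19))*30 = -741*30 = -22230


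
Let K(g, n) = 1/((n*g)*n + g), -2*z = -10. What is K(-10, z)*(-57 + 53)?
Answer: 1/65 ≈ 0.015385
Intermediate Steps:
z = 5 (z = -½*(-10) = 5)
K(g, n) = 1/(g + g*n²) (K(g, n) = 1/((g*n)*n + g) = 1/(g*n² + g) = 1/(g + g*n²))
K(-10, z)*(-57 + 53) = (1/((-10)*(1 + 5²)))*(-57 + 53) = -1/(10*(1 + 25))*(-4) = -⅒/26*(-4) = -⅒*1/26*(-4) = -1/260*(-4) = 1/65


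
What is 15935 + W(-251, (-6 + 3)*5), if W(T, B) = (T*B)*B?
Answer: -40540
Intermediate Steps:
W(T, B) = T*B**2 (W(T, B) = (B*T)*B = T*B**2)
15935 + W(-251, (-6 + 3)*5) = 15935 - 251*25*(-6 + 3)**2 = 15935 - 251*(-3*5)**2 = 15935 - 251*(-15)**2 = 15935 - 251*225 = 15935 - 56475 = -40540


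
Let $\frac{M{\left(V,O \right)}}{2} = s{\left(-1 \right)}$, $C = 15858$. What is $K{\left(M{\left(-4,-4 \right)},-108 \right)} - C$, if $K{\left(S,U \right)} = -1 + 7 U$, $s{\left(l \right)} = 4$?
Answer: $-16615$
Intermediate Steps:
$M{\left(V,O \right)} = 8$ ($M{\left(V,O \right)} = 2 \cdot 4 = 8$)
$K{\left(M{\left(-4,-4 \right)},-108 \right)} - C = \left(-1 + 7 \left(-108\right)\right) - 15858 = \left(-1 - 756\right) - 15858 = -757 - 15858 = -16615$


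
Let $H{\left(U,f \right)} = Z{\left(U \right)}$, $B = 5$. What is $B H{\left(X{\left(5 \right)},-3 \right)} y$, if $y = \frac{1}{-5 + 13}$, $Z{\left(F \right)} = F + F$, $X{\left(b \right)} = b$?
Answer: $\frac{25}{4} \approx 6.25$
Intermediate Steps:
$Z{\left(F \right)} = 2 F$
$H{\left(U,f \right)} = 2 U$
$y = \frac{1}{8} \approx 0.125$
$B H{\left(X{\left(5 \right)},-3 \right)} y = 5 \cdot 2 \cdot 5 \cdot \frac{1}{8} = 5 \cdot 10 \cdot \frac{1}{8} = 50 \cdot \frac{1}{8} = \frac{25}{4}$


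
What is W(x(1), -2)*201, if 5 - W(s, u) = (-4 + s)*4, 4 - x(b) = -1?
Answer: 201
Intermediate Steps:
x(b) = 5 (x(b) = 4 - 1*(-1) = 4 + 1 = 5)
W(s, u) = 21 - 4*s (W(s, u) = 5 - (-4 + s)*4 = 5 - (-16 + 4*s) = 5 + (16 - 4*s) = 21 - 4*s)
W(x(1), -2)*201 = (21 - 4*5)*201 = (21 - 20)*201 = 1*201 = 201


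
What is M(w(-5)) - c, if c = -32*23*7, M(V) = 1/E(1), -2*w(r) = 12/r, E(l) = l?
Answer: 5153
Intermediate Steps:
w(r) = -6/r
M(V) = 1 (M(V) = 1/1 = 1)
c = -5152 (c = -736*7 = -5152)
M(w(-5)) - c = 1 - 1*(-5152) = 1 + 5152 = 5153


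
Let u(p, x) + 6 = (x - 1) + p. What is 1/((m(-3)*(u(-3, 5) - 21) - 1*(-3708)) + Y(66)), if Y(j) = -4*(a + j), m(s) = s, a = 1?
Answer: 1/3518 ≈ 0.00028425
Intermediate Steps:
u(p, x) = -7 + p + x (u(p, x) = -6 + ((x - 1) + p) = -6 + ((-1 + x) + p) = -6 + (-1 + p + x) = -7 + p + x)
Y(j) = -4 - 4*j (Y(j) = -4*(1 + j) = -4 - 4*j)
1/((m(-3)*(u(-3, 5) - 21) - 1*(-3708)) + Y(66)) = 1/((-3*((-7 - 3 + 5) - 21) - 1*(-3708)) + (-4 - 4*66)) = 1/((-3*(-5 - 21) + 3708) + (-4 - 264)) = 1/((-3*(-26) + 3708) - 268) = 1/((78 + 3708) - 268) = 1/(3786 - 268) = 1/3518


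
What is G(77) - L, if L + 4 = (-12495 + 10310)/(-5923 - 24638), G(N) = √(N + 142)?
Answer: 120059/30561 + √219 ≈ 18.727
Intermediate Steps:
G(N) = √(142 + N)
L = -120059/30561 (L = -4 + (-12495 + 10310)/(-5923 - 24638) = -4 - 2185/(-30561) = -4 - 2185*(-1/30561) = -4 + 2185/30561 = -120059/30561 ≈ -3.9285)
G(77) - L = √(142 + 77) - 1*(-120059/30561) = √219 + 120059/30561 = 120059/30561 + √219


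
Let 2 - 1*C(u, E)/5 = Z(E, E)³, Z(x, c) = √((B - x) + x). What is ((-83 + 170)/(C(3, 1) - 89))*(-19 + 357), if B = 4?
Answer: -29406/119 ≈ -247.11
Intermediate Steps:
Z(x, c) = 2 (Z(x, c) = √((4 - x) + x) = √4 = 2)
C(u, E) = -30 (C(u, E) = 10 - 5*2³ = 10 - 5*8 = 10 - 40 = -30)
((-83 + 170)/(C(3, 1) - 89))*(-19 + 357) = ((-83 + 170)/(-30 - 89))*(-19 + 357) = (87/(-119))*338 = (87*(-1/119))*338 = -87/119*338 = -29406/119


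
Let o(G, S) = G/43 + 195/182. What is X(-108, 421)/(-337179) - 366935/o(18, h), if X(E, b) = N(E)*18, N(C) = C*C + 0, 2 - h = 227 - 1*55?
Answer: -24827099899558/100816521 ≈ -2.4626e+5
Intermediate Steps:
h = -170 (h = 2 - (227 - 1*55) = 2 - (227 - 55) = 2 - 1*172 = 2 - 172 = -170)
N(C) = C² (N(C) = C² + 0 = C²)
o(G, S) = 15/14 + G/43 (o(G, S) = G*(1/43) + 195*(1/182) = G/43 + 15/14 = 15/14 + G/43)
X(E, b) = 18*E² (X(E, b) = E²*18 = 18*E²)
X(-108, 421)/(-337179) - 366935/o(18, h) = (18*(-108)²)/(-337179) - 366935/(15/14 + (1/43)*18) = (18*11664)*(-1/337179) - 366935/(15/14 + 18/43) = 209952*(-1/337179) - 366935/897/602 = -69984/112393 - 366935*602/897 = -69984/112393 - 220894870/897 = -24827099899558/100816521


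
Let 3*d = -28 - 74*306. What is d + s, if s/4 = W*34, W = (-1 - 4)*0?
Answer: -22672/3 ≈ -7557.3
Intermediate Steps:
W = 0 (W = -5*0 = 0)
d = -22672/3 (d = (-28 - 74*306)/3 = (-28 - 22644)/3 = (⅓)*(-22672) = -22672/3 ≈ -7557.3)
s = 0 (s = 4*(0*34) = 4*0 = 0)
d + s = -22672/3 + 0 = -22672/3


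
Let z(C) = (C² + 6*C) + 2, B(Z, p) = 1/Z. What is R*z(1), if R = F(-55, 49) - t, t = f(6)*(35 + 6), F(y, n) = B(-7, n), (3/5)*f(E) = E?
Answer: -25839/7 ≈ -3691.3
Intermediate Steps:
f(E) = 5*E/3
z(C) = 2 + C² + 6*C
F(y, n) = -⅐ (F(y, n) = 1/(-7) = -⅐)
t = 410 (t = ((5/3)*6)*(35 + 6) = 10*41 = 410)
R = -2871/7 (R = -⅐ - 1*410 = -⅐ - 410 = -2871/7 ≈ -410.14)
R*z(1) = -2871*(2 + 1² + 6*1)/7 = -2871*(2 + 1 + 6)/7 = -2871/7*9 = -25839/7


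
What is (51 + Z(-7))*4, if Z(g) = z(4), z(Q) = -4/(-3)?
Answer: 628/3 ≈ 209.33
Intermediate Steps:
z(Q) = 4/3 (z(Q) = -4*(-1/3) = 4/3)
Z(g) = 4/3
(51 + Z(-7))*4 = (51 + 4/3)*4 = (157/3)*4 = 628/3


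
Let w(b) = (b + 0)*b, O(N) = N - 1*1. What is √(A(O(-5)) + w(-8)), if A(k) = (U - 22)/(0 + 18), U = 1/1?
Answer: √2262/6 ≈ 7.9268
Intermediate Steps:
U = 1
O(N) = -1 + N (O(N) = N - 1 = -1 + N)
A(k) = -7/6 (A(k) = (1 - 22)/(0 + 18) = -21/18 = -21*1/18 = -7/6)
w(b) = b² (w(b) = b*b = b²)
√(A(O(-5)) + w(-8)) = √(-7/6 + (-8)²) = √(-7/6 + 64) = √(377/6) = √2262/6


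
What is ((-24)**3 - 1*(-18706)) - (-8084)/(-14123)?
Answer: 68940402/14123 ≈ 4881.4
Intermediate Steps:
((-24)**3 - 1*(-18706)) - (-8084)/(-14123) = (-13824 + 18706) - (-8084)*(-1)/14123 = 4882 - 1*8084/14123 = 4882 - 8084/14123 = 68940402/14123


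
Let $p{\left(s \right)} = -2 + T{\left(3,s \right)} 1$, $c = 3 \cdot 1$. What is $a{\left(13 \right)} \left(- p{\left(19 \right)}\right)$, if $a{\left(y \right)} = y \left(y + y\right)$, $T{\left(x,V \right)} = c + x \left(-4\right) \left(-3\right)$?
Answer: $-12506$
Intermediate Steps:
$c = 3$
$T{\left(x,V \right)} = 3 + 12 x$ ($T{\left(x,V \right)} = 3 + x \left(-4\right) \left(-3\right) = 3 + - 4 x \left(-3\right) = 3 + 12 x$)
$a{\left(y \right)} = 2 y^{2}$ ($a{\left(y \right)} = y 2 y = 2 y^{2}$)
$p{\left(s \right)} = 37$ ($p{\left(s \right)} = -2 + \left(3 + 12 \cdot 3\right) 1 = -2 + \left(3 + 36\right) 1 = -2 + 39 \cdot 1 = -2 + 39 = 37$)
$a{\left(13 \right)} \left(- p{\left(19 \right)}\right) = 2 \cdot 13^{2} \left(\left(-1\right) 37\right) = 2 \cdot 169 \left(-37\right) = 338 \left(-37\right) = -12506$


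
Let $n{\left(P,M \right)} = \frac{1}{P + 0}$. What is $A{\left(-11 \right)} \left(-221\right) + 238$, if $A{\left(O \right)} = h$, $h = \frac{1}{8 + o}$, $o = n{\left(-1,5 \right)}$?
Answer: $\frac{1445}{7} \approx 206.43$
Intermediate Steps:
$n{\left(P,M \right)} = \frac{1}{P}$
$o = -1$ ($o = \frac{1}{-1} = -1$)
$h = \frac{1}{7}$ ($h = \frac{1}{8 - 1} = \frac{1}{7} \approx 0.14286$)
$A{\left(O \right)} = \frac{1}{7}$
$A{\left(-11 \right)} \left(-221\right) + 238 = \frac{1}{7} \left(-221\right) + 238 = - \frac{221}{7} + 238 = \frac{1445}{7}$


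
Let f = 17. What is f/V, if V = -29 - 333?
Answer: -17/362 ≈ -0.046961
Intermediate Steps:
V = -362
f/V = 17/(-362) = 17*(-1/362) = -17/362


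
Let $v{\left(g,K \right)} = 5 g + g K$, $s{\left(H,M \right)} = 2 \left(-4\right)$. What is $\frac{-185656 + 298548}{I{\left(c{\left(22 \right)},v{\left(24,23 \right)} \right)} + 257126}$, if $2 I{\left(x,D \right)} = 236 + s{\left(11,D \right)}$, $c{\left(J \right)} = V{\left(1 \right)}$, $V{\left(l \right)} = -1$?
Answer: $\frac{28223}{64310} \approx 0.43886$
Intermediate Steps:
$s{\left(H,M \right)} = -8$
$c{\left(J \right)} = -1$
$v{\left(g,K \right)} = 5 g + K g$
$I{\left(x,D \right)} = 114$ ($I{\left(x,D \right)} = \frac{236 - 8}{2} = \frac{1}{2} \cdot 228 = 114$)
$\frac{-185656 + 298548}{I{\left(c{\left(22 \right)},v{\left(24,23 \right)} \right)} + 257126} = \frac{-185656 + 298548}{114 + 257126} = \frac{112892}{257240} = 112892 \cdot \frac{1}{257240} = \frac{28223}{64310}$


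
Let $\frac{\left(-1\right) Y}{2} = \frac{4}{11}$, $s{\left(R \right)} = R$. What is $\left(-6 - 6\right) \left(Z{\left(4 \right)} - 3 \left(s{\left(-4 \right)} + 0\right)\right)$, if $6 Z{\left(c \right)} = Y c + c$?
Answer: $- \frac{1608}{11} \approx -146.18$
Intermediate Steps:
$Y = - \frac{8}{11}$ ($Y = - 2 \cdot \frac{4}{11} = - 2 \cdot 4 \cdot \frac{1}{11} = \left(-2\right) \frac{4}{11} = - \frac{8}{11} \approx -0.72727$)
$Z{\left(c \right)} = \frac{c}{22}$ ($Z{\left(c \right)} = \frac{- \frac{8 c}{11} + c}{6} = \frac{\frac{3}{11} c}{6} = \frac{c}{22}$)
$\left(-6 - 6\right) \left(Z{\left(4 \right)} - 3 \left(s{\left(-4 \right)} + 0\right)\right) = \left(-6 - 6\right) \left(\frac{1}{22} \cdot 4 - 3 \left(-4 + 0\right)\right) = \left(-6 - 6\right) \left(\frac{2}{11} - -12\right) = - 12 \left(\frac{2}{11} + 12\right) = \left(-12\right) \frac{134}{11} = - \frac{1608}{11}$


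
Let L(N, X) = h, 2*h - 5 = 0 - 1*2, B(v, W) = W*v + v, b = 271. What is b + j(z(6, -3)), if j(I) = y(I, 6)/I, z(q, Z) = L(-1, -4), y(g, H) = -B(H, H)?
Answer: 243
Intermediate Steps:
B(v, W) = v + W*v
h = 3/2 (h = 5/2 + (0 - 1*2)/2 = 5/2 + (0 - 2)/2 = 5/2 + (1/2)*(-2) = 5/2 - 1 = 3/2 ≈ 1.5000)
L(N, X) = 3/2
y(g, H) = -H*(1 + H)
z(q, Z) = 3/2
j(I) = -42/I (j(I) = (-1*6*(1 + 6))/I = (-1*6*7)/I = -42/I)
b + j(z(6, -3)) = 271 - 42/3/2 = 271 - 42*2/3 = 271 - 28 = 243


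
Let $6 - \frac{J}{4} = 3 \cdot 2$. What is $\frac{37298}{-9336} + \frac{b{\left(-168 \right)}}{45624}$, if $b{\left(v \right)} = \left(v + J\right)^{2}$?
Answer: $- \frac{29962181}{8873868} \approx -3.3764$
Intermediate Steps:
$J = 0$ ($J = 24 - 4 \cdot 3 \cdot 2 = 24 - 24 = 0$)
$b{\left(v \right)} = v^{2}$ ($b{\left(v \right)} = \left(v + 0\right)^{2} = v^{2}$)
$\frac{37298}{-9336} + \frac{b{\left(-168 \right)}}{45624} = \frac{37298}{-9336} + \frac{\left(-168\right)^{2}}{45624} = 37298 \left(- \frac{1}{9336}\right) + 28224 \cdot \frac{1}{45624} = - \frac{18649}{4668} + \frac{1176}{1901} = - \frac{29962181}{8873868}$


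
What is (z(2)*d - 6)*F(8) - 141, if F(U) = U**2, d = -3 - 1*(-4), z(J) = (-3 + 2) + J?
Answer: -461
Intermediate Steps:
z(J) = -1 + J
d = 1 (d = -3 + 4 = 1)
(z(2)*d - 6)*F(8) - 141 = ((-1 + 2)*1 - 6)*8**2 - 141 = (1*1 - 6)*64 - 141 = (1 - 6)*64 - 141 = -5*64 - 141 = -320 - 141 = -461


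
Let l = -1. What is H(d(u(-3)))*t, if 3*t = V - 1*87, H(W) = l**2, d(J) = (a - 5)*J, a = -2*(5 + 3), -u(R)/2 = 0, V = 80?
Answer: -7/3 ≈ -2.3333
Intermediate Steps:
u(R) = 0 (u(R) = -2*0 = 0)
a = -16 (a = -2*8 = -16)
d(J) = -21*J (d(J) = (-16 - 5)*J = -21*J)
H(W) = 1 (H(W) = (-1)**2 = 1)
t = -7/3 (t = (80 - 1*87)/3 = (80 - 87)/3 = (1/3)*(-7) = -7/3 ≈ -2.3333)
H(d(u(-3)))*t = 1*(-7/3) = -7/3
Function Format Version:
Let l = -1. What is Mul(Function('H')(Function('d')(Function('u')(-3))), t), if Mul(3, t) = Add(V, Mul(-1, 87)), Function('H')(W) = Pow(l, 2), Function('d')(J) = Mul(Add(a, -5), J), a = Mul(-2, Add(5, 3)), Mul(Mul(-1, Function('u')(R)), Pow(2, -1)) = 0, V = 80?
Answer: Rational(-7, 3) ≈ -2.3333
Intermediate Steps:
Function('u')(R) = 0 (Function('u')(R) = Mul(-2, 0) = 0)
a = -16 (a = Mul(-2, 8) = -16)
Function('d')(J) = Mul(-21, J) (Function('d')(J) = Mul(Add(-16, -5), J) = Mul(-21, J))
Function('H')(W) = 1 (Function('H')(W) = Pow(-1, 2) = 1)
t = Rational(-7, 3) (t = Mul(Rational(1, 3), Add(80, Mul(-1, 87))) = Mul(Rational(1, 3), Add(80, -87)) = Mul(Rational(1, 3), -7) = Rational(-7, 3) ≈ -2.3333)
Mul(Function('H')(Function('d')(Function('u')(-3))), t) = Mul(1, Rational(-7, 3)) = Rational(-7, 3)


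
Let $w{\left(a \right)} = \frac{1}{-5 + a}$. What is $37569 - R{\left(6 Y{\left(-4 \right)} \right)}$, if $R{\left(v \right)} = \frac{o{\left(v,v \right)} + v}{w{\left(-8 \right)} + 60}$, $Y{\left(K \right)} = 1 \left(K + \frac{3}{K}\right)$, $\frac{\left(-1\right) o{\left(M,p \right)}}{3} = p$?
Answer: $\frac{1540290}{41} \approx 37568.0$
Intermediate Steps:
$o{\left(M,p \right)} = - 3 p$
$Y{\left(K \right)} = K + \frac{3}{K}$
$R{\left(v \right)} = - \frac{26 v}{779}$ ($R{\left(v \right)} = \frac{- 3 v + v}{\frac{1}{-5 - 8} + 60} = \frac{\left(-2\right) v}{\frac{1}{-13} + 60} = \frac{\left(-2\right) v}{- \frac{1}{13} + 60} = \frac{\left(-2\right) v}{\frac{779}{13}} = - 2 v \frac{13}{779} = - \frac{26 v}{779}$)
$37569 - R{\left(6 Y{\left(-4 \right)} \right)} = 37569 - - \frac{26 \cdot 6 \left(-4 + \frac{3}{-4}\right)}{779} = 37569 - - \frac{26 \cdot 6 \left(-4 + 3 \left(- \frac{1}{4}\right)\right)}{779} = 37569 - - \frac{26 \cdot 6 \left(-4 - \frac{3}{4}\right)}{779} = 37569 - - \frac{26 \cdot 6 \left(- \frac{19}{4}\right)}{779} = 37569 - \left(- \frac{26}{779}\right) \left(- \frac{57}{2}\right) = 37569 - \frac{39}{41} = \frac{1540290}{41}$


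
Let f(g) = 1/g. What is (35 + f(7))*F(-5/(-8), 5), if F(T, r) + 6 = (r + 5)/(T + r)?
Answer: -3116/21 ≈ -148.38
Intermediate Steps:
F(T, r) = -6 + (5 + r)/(T + r) (F(T, r) = -6 + (r + 5)/(T + r) = -6 + (5 + r)/(T + r))
(35 + f(7))*F(-5/(-8), 5) = (35 + 1/7)*((5 - (-30)/(-8) - 5*5)/(-5/(-8) + 5)) = (35 + 1/7)*((5 - (-30)*(-1)/8 - 25)/(-5*(-1/8) + 5)) = 246*((5 - 6*5/8 - 25)/(5/8 + 5))/7 = 246*((5 - 15/4 - 25)/(45/8))/7 = 246*((8/45)*(-95/4))/7 = (246/7)*(-38/9) = -3116/21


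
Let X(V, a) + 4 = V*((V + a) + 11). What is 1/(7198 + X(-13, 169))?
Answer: 1/5023 ≈ 0.00019908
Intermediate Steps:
X(V, a) = -4 + V*(11 + V + a) (X(V, a) = -4 + V*((V + a) + 11) = -4 + V*(11 + V + a))
1/(7198 + X(-13, 169)) = 1/(7198 + (-4 + (-13)² + 11*(-13) - 13*169)) = 1/(7198 + (-4 + 169 - 143 - 2197)) = 1/(7198 - 2175) = 1/5023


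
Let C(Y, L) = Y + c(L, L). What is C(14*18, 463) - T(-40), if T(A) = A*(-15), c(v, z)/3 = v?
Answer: 1041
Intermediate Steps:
c(v, z) = 3*v
T(A) = -15*A
C(Y, L) = Y + 3*L
C(14*18, 463) - T(-40) = (14*18 + 3*463) - (-15)*(-40) = (252 + 1389) - 1*600 = 1641 - 600 = 1041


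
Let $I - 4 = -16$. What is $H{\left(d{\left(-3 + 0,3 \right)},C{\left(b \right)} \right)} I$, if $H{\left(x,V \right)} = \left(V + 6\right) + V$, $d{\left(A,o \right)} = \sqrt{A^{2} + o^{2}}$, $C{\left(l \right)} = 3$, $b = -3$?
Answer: $-144$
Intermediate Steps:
$I = -12$ ($I = 4 - 16 = -12$)
$H{\left(x,V \right)} = 6 + 2 V$ ($H{\left(x,V \right)} = \left(6 + V\right) + V = 6 + 2 V$)
$H{\left(d{\left(-3 + 0,3 \right)},C{\left(b \right)} \right)} I = \left(6 + 2 \cdot 3\right) \left(-12\right) = \left(6 + 6\right) \left(-12\right) = 12 \left(-12\right) = -144$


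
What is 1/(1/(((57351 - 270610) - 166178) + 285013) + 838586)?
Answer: 94424/79182644463 ≈ 1.1925e-6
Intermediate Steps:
1/(1/(((57351 - 270610) - 166178) + 285013) + 838586) = 1/(1/((-213259 - 166178) + 285013) + 838586) = 1/(1/(-379437 + 285013) + 838586) = 1/(1/(-94424) + 838586) = 1/(-1/94424 + 838586) = 1/(79182644463/94424) = 94424/79182644463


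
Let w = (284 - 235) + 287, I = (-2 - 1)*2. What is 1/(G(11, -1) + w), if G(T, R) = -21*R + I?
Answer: 1/351 ≈ 0.0028490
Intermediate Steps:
I = -6 (I = -3*2 = -6)
w = 336 (w = 49 + 287 = 336)
G(T, R) = -6 - 21*R (G(T, R) = -21*R - 6 = -6 - 21*R)
1/(G(11, -1) + w) = 1/((-6 - 21*(-1)) + 336) = 1/((-6 + 21) + 336) = 1/(15 + 336) = 1/351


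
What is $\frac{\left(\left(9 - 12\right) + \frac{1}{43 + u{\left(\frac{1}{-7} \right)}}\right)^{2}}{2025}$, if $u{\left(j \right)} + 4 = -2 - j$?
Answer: $\frac{597529}{136890000} \approx 0.004365$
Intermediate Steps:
$u{\left(j \right)} = -6 - j$ ($u{\left(j \right)} = -4 - \left(2 + j\right) = -6 - j$)
$\frac{\left(\left(9 - 12\right) + \frac{1}{43 + u{\left(\frac{1}{-7} \right)}}\right)^{2}}{2025} = \frac{\left(\left(9 - 12\right) + \frac{1}{43 - \frac{41}{7}}\right)^{2}}{2025} = \left(\left(9 - 12\right) + \frac{1}{43 - \frac{41}{7}}\right)^{2} \cdot \frac{1}{2025} = \left(-3 + \frac{1}{43 + \left(-6 + \frac{1}{7}\right)}\right)^{2} \cdot \frac{1}{2025} = \left(-3 + \frac{1}{43 - \frac{41}{7}}\right)^{2} \cdot \frac{1}{2025} = \left(-3 + \frac{1}{\frac{260}{7}}\right)^{2} \cdot \frac{1}{2025} = \left(-3 + \frac{7}{260}\right)^{2} \cdot \frac{1}{2025} = \left(- \frac{773}{260}\right)^{2} \cdot \frac{1}{2025} = \frac{597529}{67600} \cdot \frac{1}{2025} = \frac{597529}{136890000}$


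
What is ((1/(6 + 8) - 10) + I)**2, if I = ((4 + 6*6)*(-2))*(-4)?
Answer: 18844281/196 ≈ 96144.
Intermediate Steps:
I = 320 (I = ((4 + 36)*(-2))*(-4) = (40*(-2))*(-4) = -80*(-4) = 320)
((1/(6 + 8) - 10) + I)**2 = ((1/(6 + 8) - 10) + 320)**2 = ((1/14 - 10) + 320)**2 = (-139/14 + 320)**2 = (4341/14)**2 = 18844281/196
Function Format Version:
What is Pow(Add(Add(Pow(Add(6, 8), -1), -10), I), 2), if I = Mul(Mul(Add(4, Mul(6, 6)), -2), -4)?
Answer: Rational(18844281, 196) ≈ 96144.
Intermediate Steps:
I = 320 (I = Mul(Mul(Add(4, 36), -2), -4) = Mul(Mul(40, -2), -4) = Mul(-80, -4) = 320)
Pow(Add(Add(Pow(Add(6, 8), -1), -10), I), 2) = Pow(Add(Add(Pow(Add(6, 8), -1), -10), 320), 2) = Pow(Add(Add(Pow(14, -1), -10), 320), 2) = Pow(Add(Add(Rational(1, 14), -10), 320), 2) = Pow(Add(Rational(-139, 14), 320), 2) = Pow(Rational(4341, 14), 2) = Rational(18844281, 196)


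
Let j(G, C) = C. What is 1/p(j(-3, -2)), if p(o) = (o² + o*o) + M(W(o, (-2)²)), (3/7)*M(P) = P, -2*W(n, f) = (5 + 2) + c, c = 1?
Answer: -¾ ≈ -0.75000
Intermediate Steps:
W(n, f) = -4 (W(n, f) = -((5 + 2) + 1)/2 = -(7 + 1)/2 = -½*8 = -4)
M(P) = 7*P/3
p(o) = -28/3 + 2*o² (p(o) = (o² + o*o) + (7/3)*(-4) = (o² + o²) - 28/3 = 2*o² - 28/3 = -28/3 + 2*o²)
1/p(j(-3, -2)) = 1/(-28/3 + 2*(-2)²) = 1/(-28/3 + 2*4) = 1/(-28/3 + 8) = 1/(-4/3) = -¾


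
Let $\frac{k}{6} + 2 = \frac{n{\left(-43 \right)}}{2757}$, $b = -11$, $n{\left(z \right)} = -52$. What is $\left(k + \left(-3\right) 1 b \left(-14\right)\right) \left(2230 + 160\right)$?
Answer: $- \frac{1041346900}{919} \approx -1.1331 \cdot 10^{6}$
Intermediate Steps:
$k = - \frac{11132}{919}$ ($k = -12 + 6 \left(- \frac{52}{2757}\right) = -12 - \frac{104}{919} = - \frac{11132}{919} \approx -12.113$)
$\left(k + \left(-3\right) 1 b \left(-14\right)\right) \left(2230 + 160\right) = \left(- \frac{11132}{919} + \left(-3\right) 1 \left(-11\right) \left(-14\right)\right) \left(2230 + 160\right) = \left(- \frac{11132}{919} + \left(-3\right) \left(-11\right) \left(-14\right)\right) 2390 = \left(- \frac{11132}{919} + 33 \left(-14\right)\right) 2390 = \left(- \frac{11132}{919} - 462\right) 2390 = \left(- \frac{435710}{919}\right) 2390 = - \frac{1041346900}{919}$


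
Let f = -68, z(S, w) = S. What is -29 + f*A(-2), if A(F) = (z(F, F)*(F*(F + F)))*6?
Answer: 6499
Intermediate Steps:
A(F) = 12*F**3 (A(F) = (F*(F*(F + F)))*6 = (F*(F*(2*F)))*6 = (F*(2*F**2))*6 = (2*F**3)*6 = 12*F**3)
-29 + f*A(-2) = -29 - 816*(-2)**3 = -29 - 816*(-8) = -29 - 68*(-96) = -29 + 6528 = 6499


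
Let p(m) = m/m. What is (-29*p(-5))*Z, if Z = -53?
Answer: 1537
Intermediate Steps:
p(m) = 1
(-29*p(-5))*Z = -29*1*(-53) = -29*(-53) = 1537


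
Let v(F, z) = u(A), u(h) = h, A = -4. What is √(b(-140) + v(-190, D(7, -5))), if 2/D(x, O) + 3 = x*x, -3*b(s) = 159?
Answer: I*√57 ≈ 7.5498*I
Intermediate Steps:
b(s) = -53 (b(s) = -⅓*159 = -53)
D(x, O) = 2/(-3 + x²) (D(x, O) = 2/(-3 + x*x) = 2/(-3 + x²))
v(F, z) = -4
√(b(-140) + v(-190, D(7, -5))) = √(-53 - 4) = √(-57) = I*√57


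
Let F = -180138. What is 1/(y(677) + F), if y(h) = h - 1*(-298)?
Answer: -1/179163 ≈ -5.5815e-6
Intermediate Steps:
y(h) = 298 + h (y(h) = h + 298 = 298 + h)
1/(y(677) + F) = 1/((298 + 677) - 180138) = 1/(975 - 180138) = 1/(-179163) = -1/179163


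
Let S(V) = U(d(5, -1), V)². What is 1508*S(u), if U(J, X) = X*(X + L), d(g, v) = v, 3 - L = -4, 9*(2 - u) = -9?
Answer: 1357200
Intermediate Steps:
u = 3 (u = 2 - ⅑*(-9) = 2 + 1 = 3)
L = 7 (L = 3 - 1*(-4) = 3 + 4 = 7)
U(J, X) = X*(7 + X) (U(J, X) = X*(X + 7) = X*(7 + X))
S(V) = V²*(7 + V)² (S(V) = (V*(7 + V))² = V²*(7 + V)²)
1508*S(u) = 1508*(3²*(7 + 3)²) = 1508*(9*10²) = 1508*(9*100) = 1508*900 = 1357200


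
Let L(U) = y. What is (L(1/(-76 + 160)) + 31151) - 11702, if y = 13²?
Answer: 19618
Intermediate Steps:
y = 169
L(U) = 169
(L(1/(-76 + 160)) + 31151) - 11702 = (169 + 31151) - 11702 = 31320 - 11702 = 19618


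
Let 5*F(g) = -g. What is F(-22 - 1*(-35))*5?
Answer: -13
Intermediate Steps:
F(g) = -g/5 (F(g) = (-g)/5 = -g/5)
F(-22 - 1*(-35))*5 = -(-22 - 1*(-35))/5*5 = -(-22 + 35)/5*5 = -⅕*13*5 = -13/5*5 = -13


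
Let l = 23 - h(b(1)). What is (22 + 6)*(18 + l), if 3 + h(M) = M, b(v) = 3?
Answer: 1148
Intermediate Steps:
h(M) = -3 + M
l = 23 (l = 23 - (-3 + 3) = 23 - 1*0 = 23 + 0 = 23)
(22 + 6)*(18 + l) = (22 + 6)*(18 + 23) = 28*41 = 1148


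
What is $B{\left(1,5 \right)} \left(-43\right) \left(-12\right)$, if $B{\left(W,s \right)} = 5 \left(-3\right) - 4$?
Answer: $-9804$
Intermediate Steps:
$B{\left(W,s \right)} = -19$ ($B{\left(W,s \right)} = -15 - 4 = -19$)
$B{\left(1,5 \right)} \left(-43\right) \left(-12\right) = \left(-19\right) \left(-43\right) \left(-12\right) = 817 \left(-12\right) = -9804$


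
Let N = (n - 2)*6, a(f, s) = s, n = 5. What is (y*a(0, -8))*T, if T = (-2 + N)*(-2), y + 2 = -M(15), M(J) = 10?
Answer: -3072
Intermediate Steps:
N = 18 (N = (5 - 2)*6 = 3*6 = 18)
y = -12 (y = -2 - 1*10 = -2 - 10 = -12)
T = -32 (T = (-2 + 18)*(-2) = 16*(-2) = -32)
(y*a(0, -8))*T = -12*(-8)*(-32) = 96*(-32) = -3072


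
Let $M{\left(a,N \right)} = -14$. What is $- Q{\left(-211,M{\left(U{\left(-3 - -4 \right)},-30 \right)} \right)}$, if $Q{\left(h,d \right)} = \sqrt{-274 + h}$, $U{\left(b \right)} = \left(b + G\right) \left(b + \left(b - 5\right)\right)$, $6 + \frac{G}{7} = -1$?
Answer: $- i \sqrt{485} \approx - 22.023 i$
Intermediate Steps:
$G = -49$ ($G = -42 + 7 \left(-1\right) = -42 - 7 = -49$)
$U{\left(b \right)} = \left(-49 + b\right) \left(-5 + 2 b\right)$ ($U{\left(b \right)} = \left(b - 49\right) \left(b + \left(b - 5\right)\right) = \left(-49 + b\right) \left(b + \left(b - 5\right)\right) = \left(-49 + b\right) \left(b + \left(-5 + b\right)\right) = \left(-49 + b\right) \left(-5 + 2 b\right)$)
$- Q{\left(-211,M{\left(U{\left(-3 - -4 \right)},-30 \right)} \right)} = - \sqrt{-274 - 211} = - \sqrt{-485} = - i \sqrt{485}$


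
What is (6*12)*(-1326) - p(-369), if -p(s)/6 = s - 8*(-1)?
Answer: -97638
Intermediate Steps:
p(s) = -48 - 6*s (p(s) = -6*(s - 8*(-1)) = -6*(s + 8) = -6*(8 + s) = -48 - 6*s)
(6*12)*(-1326) - p(-369) = (6*12)*(-1326) - (-48 - 6*(-369)) = 72*(-1326) - (-48 + 2214) = -95472 - 1*2166 = -95472 - 2166 = -97638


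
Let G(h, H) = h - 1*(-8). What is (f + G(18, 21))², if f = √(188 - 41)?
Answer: 823 + 364*√3 ≈ 1453.5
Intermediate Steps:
G(h, H) = 8 + h (G(h, H) = h + 8 = 8 + h)
f = 7*√3 (f = √147 = 7*√3 ≈ 12.124)
(f + G(18, 21))² = (7*√3 + (8 + 18))² = (7*√3 + 26)² = (26 + 7*√3)²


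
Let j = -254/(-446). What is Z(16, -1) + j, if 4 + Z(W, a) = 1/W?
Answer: -12017/3568 ≈ -3.3680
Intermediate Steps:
j = 127/223 (j = -254*(-1/446) = 127/223 ≈ 0.56951)
Z(W, a) = -4 + 1/W
Z(16, -1) + j = (-4 + 1/16) + 127/223 = -63/16 + 127/223 = -12017/3568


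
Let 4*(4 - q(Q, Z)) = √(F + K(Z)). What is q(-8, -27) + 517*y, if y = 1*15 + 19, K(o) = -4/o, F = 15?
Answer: 17582 - √1227/36 ≈ 17581.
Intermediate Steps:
q(Q, Z) = 4 - √(15 - 4/Z)/4
y = 34 (y = 15 + 19 = 34)
q(-8, -27) + 517*y = (4 - √(15 - 4/(-27))/4) + 517*34 = (4 - √(15 - 4*(-1/27))/4) + 17578 = (4 - √(15 + 4/27)/4) + 17578 = (4 - √1227/36) + 17578 = 17582 - √1227/36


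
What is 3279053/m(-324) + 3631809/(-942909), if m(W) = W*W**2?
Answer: -42205916606131/10690144039872 ≈ -3.9481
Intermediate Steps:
m(W) = W**3
3279053/m(-324) + 3631809/(-942909) = 3279053/((-324)**3) + 3631809/(-942909) = 3279053/(-34012224) + 3631809*(-1/942909) = 3279053*(-1/34012224) - 1210603/314303 = -3279053/34012224 - 1210603/314303 = -42205916606131/10690144039872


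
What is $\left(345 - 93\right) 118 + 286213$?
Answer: $315949$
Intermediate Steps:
$\left(345 - 93\right) 118 + 286213 = 252 \cdot 118 + 286213 = 29736 + 286213 = 315949$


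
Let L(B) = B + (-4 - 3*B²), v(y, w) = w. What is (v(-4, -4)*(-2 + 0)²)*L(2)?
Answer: 224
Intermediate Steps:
L(B) = -4 + B - 3*B²
(v(-4, -4)*(-2 + 0)²)*L(2) = (-4*(-2 + 0)²)*(-4 + 2 - 3*2²) = (-4*(-2)²)*(-4 + 2 - 3*4) = (-4*4)*(-4 + 2 - 12) = -16*(-14) = 224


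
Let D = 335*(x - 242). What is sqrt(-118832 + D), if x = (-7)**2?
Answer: I*sqrt(183487) ≈ 428.35*I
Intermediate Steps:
x = 49
D = -64655 (D = 335*(49 - 242) = 335*(-193) = -64655)
sqrt(-118832 + D) = sqrt(-118832 - 64655) = sqrt(-183487) = I*sqrt(183487)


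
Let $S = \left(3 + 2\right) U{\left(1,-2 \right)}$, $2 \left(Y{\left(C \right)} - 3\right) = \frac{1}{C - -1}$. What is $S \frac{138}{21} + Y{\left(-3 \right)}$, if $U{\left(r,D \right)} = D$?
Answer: $- \frac{1763}{28} \approx -62.964$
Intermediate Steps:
$Y{\left(C \right)} = 3 + \frac{1}{2 \left(1 + C\right)}$ ($Y{\left(C \right)} = 3 + \frac{1}{2 \left(C - -1\right)} = 3 + \frac{1}{2 \left(C + 1\right)} = 3 + \frac{1}{2 \left(1 + C\right)}$)
$S = -10$ ($S = \left(3 + 2\right) \left(-2\right) = 5 \left(-2\right) = -10$)
$S \frac{138}{21} + Y{\left(-3 \right)} = - 10 \cdot \frac{138}{21} + \frac{7 + 6 \left(-3\right)}{2 \left(1 - 3\right)} = - 10 \cdot 138 \cdot \frac{1}{21} + \frac{7 - 18}{2 \left(-2\right)} = \left(-10\right) \frac{46}{7} + \frac{1}{2} \left(- \frac{1}{2}\right) \left(-11\right) = - \frac{460}{7} + \frac{11}{4} = - \frac{1763}{28}$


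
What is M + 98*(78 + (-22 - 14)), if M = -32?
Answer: 4084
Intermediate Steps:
M + 98*(78 + (-22 - 14)) = -32 + 98*(78 + (-22 - 14)) = -32 + 98*(78 - 36) = -32 + 98*42 = -32 + 4116 = 4084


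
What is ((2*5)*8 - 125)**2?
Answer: 2025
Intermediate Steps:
((2*5)*8 - 125)**2 = (10*8 - 125)**2 = (80 - 125)**2 = (-45)**2 = 2025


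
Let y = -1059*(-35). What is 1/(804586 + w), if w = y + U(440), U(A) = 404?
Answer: 1/842055 ≈ 1.1876e-6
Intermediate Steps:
y = 37065
w = 37469 (w = 37065 + 404 = 37469)
1/(804586 + w) = 1/(804586 + 37469) = 1/842055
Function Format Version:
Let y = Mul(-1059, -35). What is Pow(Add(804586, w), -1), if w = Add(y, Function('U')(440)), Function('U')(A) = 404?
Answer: Rational(1, 842055) ≈ 1.1876e-6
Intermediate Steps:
y = 37065
w = 37469 (w = Add(37065, 404) = 37469)
Pow(Add(804586, w), -1) = Pow(Add(804586, 37469), -1) = Pow(842055, -1) = Rational(1, 842055)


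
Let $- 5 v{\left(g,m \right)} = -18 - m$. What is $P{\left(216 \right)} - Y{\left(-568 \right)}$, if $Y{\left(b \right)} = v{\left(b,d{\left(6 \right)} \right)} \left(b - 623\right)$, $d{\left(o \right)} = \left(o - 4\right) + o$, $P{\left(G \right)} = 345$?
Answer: $\frac{32691}{5} \approx 6538.2$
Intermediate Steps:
$d{\left(o \right)} = -4 + 2 o$ ($d{\left(o \right)} = \left(-4 + o\right) + o = -4 + 2 o$)
$v{\left(g,m \right)} = \frac{18}{5} + \frac{m}{5}$ ($v{\left(g,m \right)} = - \frac{-18 - m}{5} = \frac{18}{5} + \frac{m}{5}$)
$Y{\left(b \right)} = - \frac{16198}{5} + \frac{26 b}{5}$ ($Y{\left(b \right)} = \left(\frac{18}{5} + \frac{-4 + 2 \cdot 6}{5}\right) \left(b - 623\right) = \left(\frac{18}{5} + \frac{-4 + 12}{5}\right) \left(-623 + b\right) = \left(\frac{18}{5} + \frac{1}{5} \cdot 8\right) \left(-623 + b\right) = \left(\frac{18}{5} + \frac{8}{5}\right) \left(-623 + b\right) = \frac{26 \left(-623 + b\right)}{5} = - \frac{16198}{5} + \frac{26 b}{5}$)
$P{\left(216 \right)} - Y{\left(-568 \right)} = 345 - \left(- \frac{16198}{5} + \frac{26}{5} \left(-568\right)\right) = 345 - \left(- \frac{16198}{5} - \frac{14768}{5}\right) = 345 - - \frac{30966}{5} = 345 + \frac{30966}{5} = \frac{32691}{5}$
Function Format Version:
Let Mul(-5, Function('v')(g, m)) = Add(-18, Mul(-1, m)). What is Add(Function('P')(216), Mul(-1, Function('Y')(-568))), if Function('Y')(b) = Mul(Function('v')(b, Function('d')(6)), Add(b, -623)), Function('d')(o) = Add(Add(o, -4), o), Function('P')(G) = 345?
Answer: Rational(32691, 5) ≈ 6538.2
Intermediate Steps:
Function('d')(o) = Add(-4, Mul(2, o)) (Function('d')(o) = Add(Add(-4, o), o) = Add(-4, Mul(2, o)))
Function('v')(g, m) = Add(Rational(18, 5), Mul(Rational(1, 5), m)) (Function('v')(g, m) = Mul(Rational(-1, 5), Add(-18, Mul(-1, m))) = Add(Rational(18, 5), Mul(Rational(1, 5), m)))
Function('Y')(b) = Add(Rational(-16198, 5), Mul(Rational(26, 5), b)) (Function('Y')(b) = Mul(Add(Rational(18, 5), Mul(Rational(1, 5), Add(-4, Mul(2, 6)))), Add(b, -623)) = Mul(Add(Rational(18, 5), Mul(Rational(1, 5), Add(-4, 12))), Add(-623, b)) = Mul(Add(Rational(18, 5), Mul(Rational(1, 5), 8)), Add(-623, b)) = Mul(Add(Rational(18, 5), Rational(8, 5)), Add(-623, b)) = Mul(Rational(26, 5), Add(-623, b)) = Add(Rational(-16198, 5), Mul(Rational(26, 5), b)))
Add(Function('P')(216), Mul(-1, Function('Y')(-568))) = Add(345, Mul(-1, Add(Rational(-16198, 5), Mul(Rational(26, 5), -568)))) = Add(345, Mul(-1, Add(Rational(-16198, 5), Rational(-14768, 5)))) = Add(345, Mul(-1, Rational(-30966, 5))) = Add(345, Rational(30966, 5)) = Rational(32691, 5)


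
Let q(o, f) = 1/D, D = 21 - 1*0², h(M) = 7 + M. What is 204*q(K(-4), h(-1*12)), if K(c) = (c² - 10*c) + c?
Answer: 68/7 ≈ 9.7143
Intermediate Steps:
K(c) = c² - 9*c
D = 21 (D = 21 - 1*0 = 21 + 0 = 21)
q(o, f) = 1/21
204*q(K(-4), h(-1*12)) = 204*(1/21) = 68/7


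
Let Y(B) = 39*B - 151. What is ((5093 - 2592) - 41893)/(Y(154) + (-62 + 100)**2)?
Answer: -39392/7299 ≈ -5.3969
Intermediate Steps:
Y(B) = -151 + 39*B
((5093 - 2592) - 41893)/(Y(154) + (-62 + 100)**2) = ((5093 - 2592) - 41893)/((-151 + 39*154) + (-62 + 100)**2) = (2501 - 41893)/((-151 + 6006) + 38**2) = -39392/(5855 + 1444) = -39392/7299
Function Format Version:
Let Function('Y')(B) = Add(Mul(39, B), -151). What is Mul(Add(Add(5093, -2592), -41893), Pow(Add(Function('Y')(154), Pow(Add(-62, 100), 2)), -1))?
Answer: Rational(-39392, 7299) ≈ -5.3969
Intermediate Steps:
Function('Y')(B) = Add(-151, Mul(39, B))
Mul(Add(Add(5093, -2592), -41893), Pow(Add(Function('Y')(154), Pow(Add(-62, 100), 2)), -1)) = Mul(Add(Add(5093, -2592), -41893), Pow(Add(Add(-151, Mul(39, 154)), Pow(Add(-62, 100), 2)), -1)) = Mul(Add(2501, -41893), Pow(Add(Add(-151, 6006), Pow(38, 2)), -1)) = Mul(-39392, Pow(Add(5855, 1444), -1)) = Mul(-39392, Pow(7299, -1)) = Mul(-39392, Rational(1, 7299)) = Rational(-39392, 7299)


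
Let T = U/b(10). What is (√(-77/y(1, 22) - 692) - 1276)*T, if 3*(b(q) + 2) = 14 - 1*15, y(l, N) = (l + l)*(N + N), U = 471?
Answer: 1802988/7 - 1413*I*√11086/28 ≈ 2.5757e+5 - 5313.4*I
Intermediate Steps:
y(l, N) = 4*N*l (y(l, N) = (2*l)*(2*N) = 4*N*l)
b(q) = -7/3 (b(q) = -2 + (14 - 1*15)/3 = -2 + (14 - 15)/3 = -2 + (⅓)*(-1) = -2 - ⅓ = -7/3)
T = -1413/7 (T = 471/(-7/3) = 471*(-3/7) = -1413/7 ≈ -201.86)
(√(-77/y(1, 22) - 692) - 1276)*T = (√(-77/(4*22*1) - 692) - 1276)*(-1413/7) = (√(-77/88 - 692) - 1276)*(-1413/7) = (√(-77*1/88 - 692) - 1276)*(-1413/7) = (√(-7/8 - 692) - 1276)*(-1413/7) = (√(-5543/8) - 1276)*(-1413/7) = (I*√11086/4 - 1276)*(-1413/7) = (-1276 + I*√11086/4)*(-1413/7) = 1802988/7 - 1413*I*√11086/28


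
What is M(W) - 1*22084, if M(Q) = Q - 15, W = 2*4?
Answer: -22091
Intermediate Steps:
W = 8
M(Q) = -15 + Q
M(W) - 1*22084 = (-15 + 8) - 1*22084 = -7 - 22084 = -22091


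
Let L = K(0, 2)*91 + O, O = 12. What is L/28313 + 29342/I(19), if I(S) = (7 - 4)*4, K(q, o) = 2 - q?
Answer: 415381187/169878 ≈ 2445.2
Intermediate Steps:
I(S) = 12 (I(S) = 3*4 = 12)
L = 194 (L = (2 - 1*0)*91 + 12 = (2 + 0)*91 + 12 = 2*91 + 12 = 182 + 12 = 194)
L/28313 + 29342/I(19) = 194/28313 + 29342/12 = 194*(1/28313) + 29342*(1/12) = 194/28313 + 14671/6 = 415381187/169878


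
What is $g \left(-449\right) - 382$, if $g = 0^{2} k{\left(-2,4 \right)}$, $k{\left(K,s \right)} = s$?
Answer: $-382$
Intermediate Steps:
$g = 0$ ($g = 0^{2} \cdot 4 = 0 \cdot 4 = 0$)
$g \left(-449\right) - 382 = 0 \left(-449\right) - 382 = 0 - 382 = -382$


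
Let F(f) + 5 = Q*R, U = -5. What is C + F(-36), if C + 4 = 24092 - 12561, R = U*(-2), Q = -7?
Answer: 11452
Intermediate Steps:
R = 10 (R = -5*(-2) = 10)
C = 11527 (C = -4 + (24092 - 12561) = -4 + 11531 = 11527)
F(f) = -75 (F(f) = -5 - 7*10 = -5 - 70 = -75)
C + F(-36) = 11527 - 75 = 11452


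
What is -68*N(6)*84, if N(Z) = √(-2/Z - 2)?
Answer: -1904*I*√21 ≈ -8725.2*I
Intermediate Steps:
N(Z) = √(-2 - 2/Z)
-68*N(6)*84 = -68*√2*√((-1 - 1*6)/6)*84 = -68*√2*√((-1 - 6)/6)*84 = -68*√2*√((⅙)*(-7))*84 = -68*√2*√(-7/6)*84 = -68*√2*I*√42/6*84 = -68*I*√21/3*84 = -1904*I*√21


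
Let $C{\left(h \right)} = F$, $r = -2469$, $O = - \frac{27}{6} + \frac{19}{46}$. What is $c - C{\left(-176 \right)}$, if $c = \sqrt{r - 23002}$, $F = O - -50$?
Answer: $- \frac{1056}{23} + i \sqrt{25471} \approx -45.913 + 159.6 i$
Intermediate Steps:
$O = - \frac{94}{23}$ ($O = \left(-27\right) \frac{1}{6} + 19 \cdot \frac{1}{46} = - \frac{9}{2} + \frac{19}{46} = - \frac{94}{23} \approx -4.087$)
$F = \frac{1056}{23}$ ($F = - \frac{94}{23} - -50 = - \frac{94}{23} + 50 = \frac{1056}{23} \approx 45.913$)
$C{\left(h \right)} = \frac{1056}{23}$
$c = i \sqrt{25471}$ ($c = \sqrt{-2469 - 23002} = \sqrt{-25471} = i \sqrt{25471} \approx 159.6 i$)
$c - C{\left(-176 \right)} = i \sqrt{25471} - \frac{1056}{23} = - \frac{1056}{23} + i \sqrt{25471}$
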